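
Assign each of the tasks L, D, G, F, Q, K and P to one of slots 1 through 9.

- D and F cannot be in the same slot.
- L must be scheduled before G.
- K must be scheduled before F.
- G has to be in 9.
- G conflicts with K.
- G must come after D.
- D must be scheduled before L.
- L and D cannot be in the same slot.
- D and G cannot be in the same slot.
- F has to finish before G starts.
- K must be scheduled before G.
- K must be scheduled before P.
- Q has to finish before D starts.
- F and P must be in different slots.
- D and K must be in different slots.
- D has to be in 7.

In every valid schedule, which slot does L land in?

8

D is fixed at 7 and must come before L, so L is at least 8.
G is fixed at 9 and must come after L, so L is at most 8.
So L must be 8.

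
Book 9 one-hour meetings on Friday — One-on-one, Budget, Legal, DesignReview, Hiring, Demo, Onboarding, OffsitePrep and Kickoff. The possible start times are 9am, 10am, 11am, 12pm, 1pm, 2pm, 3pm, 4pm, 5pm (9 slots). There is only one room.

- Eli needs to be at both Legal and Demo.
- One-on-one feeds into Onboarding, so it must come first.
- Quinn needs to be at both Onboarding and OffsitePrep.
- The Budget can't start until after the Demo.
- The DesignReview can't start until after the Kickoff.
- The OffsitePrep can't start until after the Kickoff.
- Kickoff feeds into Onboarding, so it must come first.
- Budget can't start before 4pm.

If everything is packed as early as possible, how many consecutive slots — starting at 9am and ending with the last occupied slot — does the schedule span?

The precedence chain requires at least 2 distinct slots.
With at most 1 per slot and 9 meetings, at least 9 slots are needed.
Budget can't be placed before 4pm — that is slot 8 counting from 9am — so the schedule must run through at least 8 slots.
9 works (last occupied slot: 5pm): for example Legal in 3pm; Hiring in 5pm; One-on-one in 10am; Budget in 4pm; Kickoff in 9am; OffsitePrep in 2pm; Demo in 1pm; Onboarding in 11am; DesignReview in 12pm.

9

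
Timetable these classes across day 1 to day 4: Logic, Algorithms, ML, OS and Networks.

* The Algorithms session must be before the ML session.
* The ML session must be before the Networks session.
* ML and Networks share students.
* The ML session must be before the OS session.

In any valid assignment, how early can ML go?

day 2

Precedence pushes ML to at least day 2; downstream work caps ML at day 3.
ML at day 2 is achievable: Networks=day 3; OS=day 3; ML=day 2; Logic=day 1; Algorithms=day 1.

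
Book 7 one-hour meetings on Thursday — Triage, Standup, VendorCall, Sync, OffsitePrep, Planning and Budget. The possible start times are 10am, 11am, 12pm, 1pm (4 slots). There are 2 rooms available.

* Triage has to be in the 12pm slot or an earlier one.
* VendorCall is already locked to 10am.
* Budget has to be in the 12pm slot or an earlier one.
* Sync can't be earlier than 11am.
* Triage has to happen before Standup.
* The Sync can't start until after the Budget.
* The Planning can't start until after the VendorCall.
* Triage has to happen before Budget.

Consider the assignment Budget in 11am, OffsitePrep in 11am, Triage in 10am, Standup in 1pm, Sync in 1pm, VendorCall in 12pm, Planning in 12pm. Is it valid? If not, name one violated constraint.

Triage has to happen before Standup — holds.
Triage has to happen before Budget — holds.
Budget has to be in the 12pm slot or an earlier one — holds.
Triage has to be in the 12pm slot or an earlier one — holds.
The Sync can't start until after the Budget — holds.
The Planning can't start until after the VendorCall — violated.
Sync can't be earlier than 11am — holds.
There are 2 rooms available — holds.
VendorCall is already locked to 10am — violated.

No — it violates: VendorCall is already locked to 10am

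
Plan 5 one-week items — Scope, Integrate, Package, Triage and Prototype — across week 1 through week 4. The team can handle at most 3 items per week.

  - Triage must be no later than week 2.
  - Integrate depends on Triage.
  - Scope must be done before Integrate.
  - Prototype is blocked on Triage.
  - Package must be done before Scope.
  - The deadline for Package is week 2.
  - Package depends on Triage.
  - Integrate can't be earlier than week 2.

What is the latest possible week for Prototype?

week 4

Precedence pushes Prototype to at least week 2.
Prototype at week 4 is achievable: Integrate=week 4, Scope=week 3, Prototype=week 4, Triage=week 1, Package=week 2.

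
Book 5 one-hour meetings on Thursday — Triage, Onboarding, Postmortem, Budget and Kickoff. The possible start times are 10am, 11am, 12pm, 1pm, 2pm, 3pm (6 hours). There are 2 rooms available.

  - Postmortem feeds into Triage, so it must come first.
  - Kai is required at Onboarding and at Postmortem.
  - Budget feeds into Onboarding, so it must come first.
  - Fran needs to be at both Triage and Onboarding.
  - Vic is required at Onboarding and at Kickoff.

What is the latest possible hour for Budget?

Downstream work caps Budget at 2pm.
Budget at 2pm is achievable: Postmortem -> 10am, Onboarding -> 3pm, Triage -> 11am, Kickoff -> 10am, Budget -> 2pm.

2pm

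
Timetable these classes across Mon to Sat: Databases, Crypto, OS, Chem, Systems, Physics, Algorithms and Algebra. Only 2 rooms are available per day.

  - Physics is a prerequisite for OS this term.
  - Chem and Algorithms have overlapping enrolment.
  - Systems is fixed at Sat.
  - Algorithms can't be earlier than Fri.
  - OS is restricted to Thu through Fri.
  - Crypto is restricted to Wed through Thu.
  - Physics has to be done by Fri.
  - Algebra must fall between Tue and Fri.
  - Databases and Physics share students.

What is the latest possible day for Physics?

Physics's own window allows nothing later than Fri; downstream work caps Physics at Thu.
Physics at Thu is achievable: Systems -> Sat; OS -> Fri; Databases -> Mon; Algebra -> Tue; Physics -> Thu; Chem -> Mon; Algorithms -> Fri; Crypto -> Wed.

Thu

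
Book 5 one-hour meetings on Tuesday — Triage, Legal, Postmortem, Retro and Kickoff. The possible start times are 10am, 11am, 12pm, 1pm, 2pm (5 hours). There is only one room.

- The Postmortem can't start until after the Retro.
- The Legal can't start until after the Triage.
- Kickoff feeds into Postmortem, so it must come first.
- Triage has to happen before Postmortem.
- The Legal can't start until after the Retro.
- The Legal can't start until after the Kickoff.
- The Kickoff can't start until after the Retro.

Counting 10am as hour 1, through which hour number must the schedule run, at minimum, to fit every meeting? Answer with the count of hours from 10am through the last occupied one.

The precedence chain requires at least 3 distinct hours.
With at most 1 per hour and 5 meetings, at least 5 hours are needed.
5 works (last occupied hour: 2pm): for example Kickoff=11am; Triage=12pm; Retro=10am; Postmortem=2pm; Legal=1pm.

5 hours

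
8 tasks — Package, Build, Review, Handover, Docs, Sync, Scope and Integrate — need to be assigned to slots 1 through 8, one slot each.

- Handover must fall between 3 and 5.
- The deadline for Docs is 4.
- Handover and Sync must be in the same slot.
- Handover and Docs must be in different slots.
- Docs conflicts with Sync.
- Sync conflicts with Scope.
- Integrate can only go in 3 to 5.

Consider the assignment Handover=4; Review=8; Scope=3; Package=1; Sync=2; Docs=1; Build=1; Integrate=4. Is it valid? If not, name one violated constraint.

The deadline for Docs is 4 — holds.
Handover and Sync must be in the same slot — violated.
Docs conflicts with Sync — holds.
Handover and Docs must be in different slots — holds.
Sync conflicts with Scope — holds.
Handover must fall between 3 and 5 — holds.
Integrate can only go in 3 to 5 — holds.

Invalid. Handover and Sync must be in the same slot.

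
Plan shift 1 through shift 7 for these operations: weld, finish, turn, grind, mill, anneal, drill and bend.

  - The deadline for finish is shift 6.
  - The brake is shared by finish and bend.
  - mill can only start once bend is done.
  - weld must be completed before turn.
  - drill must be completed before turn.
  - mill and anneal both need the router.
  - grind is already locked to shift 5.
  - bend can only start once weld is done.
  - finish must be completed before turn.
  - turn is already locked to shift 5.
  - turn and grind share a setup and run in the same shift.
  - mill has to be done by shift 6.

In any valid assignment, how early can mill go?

Precedence pushes mill to at least shift 3; mill's own window allows nothing later than shift 6.
mill at shift 3 is achievable: weld=shift 1; mill=shift 3; turn=shift 5; grind=shift 5; drill=shift 1; anneal=shift 1; finish=shift 1; bend=shift 2.

shift 3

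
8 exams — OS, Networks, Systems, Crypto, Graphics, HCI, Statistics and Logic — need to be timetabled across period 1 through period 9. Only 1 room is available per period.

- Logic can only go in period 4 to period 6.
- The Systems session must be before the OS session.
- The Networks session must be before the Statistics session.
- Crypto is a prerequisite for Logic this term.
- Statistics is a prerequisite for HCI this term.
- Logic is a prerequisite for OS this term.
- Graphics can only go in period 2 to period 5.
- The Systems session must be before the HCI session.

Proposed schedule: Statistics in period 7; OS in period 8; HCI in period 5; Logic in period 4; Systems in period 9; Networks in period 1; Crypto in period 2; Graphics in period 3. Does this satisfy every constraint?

No — it violates: The Systems session must be before the HCI session

Only 1 room is available per period — holds.
Logic can only go in period 4 to period 6 — holds.
Logic is a prerequisite for OS this term — holds.
Statistics is a prerequisite for HCI this term — violated.
Crypto is a prerequisite for Logic this term — holds.
Graphics can only go in period 2 to period 5 — holds.
The Systems session must be before the HCI session — violated.
The Networks session must be before the Statistics session — holds.
The Systems session must be before the OS session — violated.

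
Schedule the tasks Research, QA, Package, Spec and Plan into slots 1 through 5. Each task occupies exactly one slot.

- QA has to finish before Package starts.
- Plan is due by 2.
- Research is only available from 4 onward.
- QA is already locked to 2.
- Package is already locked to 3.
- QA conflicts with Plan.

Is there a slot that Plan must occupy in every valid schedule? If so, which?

1

Plan's window is 1–2.
QA is fixed at 2, and Plan can't share a slot with QA.
So Plan must be 1.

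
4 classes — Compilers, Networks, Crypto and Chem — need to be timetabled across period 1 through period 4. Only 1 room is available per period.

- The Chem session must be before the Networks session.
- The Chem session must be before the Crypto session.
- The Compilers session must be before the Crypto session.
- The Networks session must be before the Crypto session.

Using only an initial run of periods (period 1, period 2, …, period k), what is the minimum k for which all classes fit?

The precedence chain requires at least 3 distinct periods.
With at most 1 per period and 4 classes, at least 4 periods are needed.
4 works (last occupied period: period 4): for example Chem in period 1, Networks in period 2, Crypto in period 4, Compilers in period 3.

4 periods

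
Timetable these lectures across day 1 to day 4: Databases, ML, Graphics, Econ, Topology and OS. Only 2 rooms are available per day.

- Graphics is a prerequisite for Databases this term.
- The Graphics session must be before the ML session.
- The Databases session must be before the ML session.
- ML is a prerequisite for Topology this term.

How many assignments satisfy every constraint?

12

Splitting on Econ: it can be day 1 (3), day 2 (3), day 3 (3), day 4 (3). Listing each branch's schedules as (Databases, ML, Graphics, Topology, OS) by day number:
Econ=day 1: (2,3,1,4,2) (2,3,1,4,3) (2,3,1,4,4) — 3.
Econ=day 2: (2,3,1,4,1) (2,3,1,4,3) (2,3,1,4,4) — 3.
Econ=day 3: (2,3,1,4,1) (2,3,1,4,2) (2,3,1,4,4) — 3.
Econ=day 4: (2,3,1,4,1) (2,3,1,4,2) (2,3,1,4,3) — 3.
Summing: 3 + 3 + 3 + 3 = 12.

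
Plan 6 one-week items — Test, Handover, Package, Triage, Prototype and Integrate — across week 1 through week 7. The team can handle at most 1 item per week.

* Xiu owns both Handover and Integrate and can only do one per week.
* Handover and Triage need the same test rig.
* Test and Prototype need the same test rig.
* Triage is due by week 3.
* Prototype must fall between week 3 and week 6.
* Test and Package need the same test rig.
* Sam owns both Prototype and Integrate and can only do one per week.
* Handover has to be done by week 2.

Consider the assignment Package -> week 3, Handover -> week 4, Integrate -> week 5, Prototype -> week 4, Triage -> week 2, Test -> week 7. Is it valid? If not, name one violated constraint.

No. Handover has to be done by week 2 is not satisfied.

Xiu owns both Handover and Integrate and can only do one per week — holds.
Handover and Triage need the same test rig — holds.
Triage is due by week 3 — holds.
The team can handle at most 1 item per week — violated.
Prototype must fall between week 3 and week 6 — holds.
Test and Prototype need the same test rig — holds.
Handover has to be done by week 2 — violated.
Sam owns both Prototype and Integrate and can only do one per week — holds.
Test and Package need the same test rig — holds.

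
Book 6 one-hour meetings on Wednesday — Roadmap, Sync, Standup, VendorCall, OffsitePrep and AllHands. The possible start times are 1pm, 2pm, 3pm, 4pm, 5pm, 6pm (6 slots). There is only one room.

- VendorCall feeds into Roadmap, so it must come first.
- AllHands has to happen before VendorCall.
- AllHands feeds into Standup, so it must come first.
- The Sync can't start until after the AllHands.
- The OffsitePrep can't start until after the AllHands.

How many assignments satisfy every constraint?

60

Splitting on Roadmap: it can be 3pm (6), 4pm (12), 5pm (18), 6pm (24). Listing each branch's schedules as (Sync, Standup, VendorCall, OffsitePrep, AllHands):
Roadmap=3pm: (4pm,5pm,2pm,6pm,1pm) (4pm,6pm,2pm,5pm,1pm) (5pm,4pm,2pm,6pm,1pm) (5pm,6pm,2pm,4pm,1pm) (6pm,4pm,2pm,5pm,1pm) (6pm,5pm,2pm,4pm,1pm) — 6.
Roadmap=4pm: (2pm,5pm,3pm,6pm,1pm) (2pm,6pm,3pm,5pm,1pm) (3pm,5pm,2pm,6pm,1pm) (3pm,6pm,2pm,5pm,1pm) (5pm,2pm,3pm,6pm,1pm) (5pm,3pm,2pm,6pm,1pm) (5pm,6pm,2pm,3pm,1pm) (5pm,6pm,3pm,2pm,1pm) (6pm,2pm,3pm,5pm,1pm) (6pm,3pm,2pm,5pm,1pm) (6pm,5pm,2pm,3pm,1pm) (6pm,5pm,3pm,2pm,1pm) — 12.
Roadmap=5pm: (2pm,3pm,4pm,6pm,1pm) (2pm,4pm,3pm,6pm,1pm) (2pm,6pm,3pm,4pm,1pm) (2pm,6pm,4pm,3pm,1pm) (3pm,2pm,4pm,6pm,1pm) (3pm,4pm,2pm,6pm,1pm) (3pm,6pm,2pm,4pm,1pm) (3pm,6pm,4pm,2pm,1pm) (4pm,2pm,3pm,6pm,1pm) (4pm,3pm,2pm,6pm,1pm) (4pm,6pm,2pm,3pm,1pm) (4pm,6pm,3pm,2pm,1pm) (6pm,2pm,3pm,4pm,1pm) (6pm,2pm,4pm,3pm,1pm) (6pm,3pm,2pm,4pm,1pm) (6pm,3pm,4pm,2pm,1pm) (6pm,4pm,2pm,3pm,1pm) (6pm,4pm,3pm,2pm,1pm) — 18.
Roadmap=6pm: (2pm,3pm,4pm,5pm,1pm) (2pm,3pm,5pm,4pm,1pm) (2pm,4pm,3pm,5pm,1pm) (2pm,4pm,5pm,3pm,1pm) (2pm,5pm,3pm,4pm,1pm) (2pm,5pm,4pm,3pm,1pm) (3pm,2pm,4pm,5pm,1pm) (3pm,2pm,5pm,4pm,1pm) (3pm,4pm,2pm,5pm,1pm) (3pm,4pm,5pm,2pm,1pm) (3pm,5pm,2pm,4pm,1pm) (3pm,5pm,4pm,2pm,1pm) (4pm,2pm,3pm,5pm,1pm) (4pm,2pm,5pm,3pm,1pm) (4pm,3pm,2pm,5pm,1pm) (4pm,3pm,5pm,2pm,1pm) (4pm,5pm,2pm,3pm,1pm) (4pm,5pm,3pm,2pm,1pm) (5pm,2pm,3pm,4pm,1pm) (5pm,2pm,4pm,3pm,1pm) (5pm,3pm,2pm,4pm,1pm) (5pm,3pm,4pm,2pm,1pm) (5pm,4pm,2pm,3pm,1pm) (5pm,4pm,3pm,2pm,1pm) — 24.
Summing: 6 + 12 + 18 + 24 = 60.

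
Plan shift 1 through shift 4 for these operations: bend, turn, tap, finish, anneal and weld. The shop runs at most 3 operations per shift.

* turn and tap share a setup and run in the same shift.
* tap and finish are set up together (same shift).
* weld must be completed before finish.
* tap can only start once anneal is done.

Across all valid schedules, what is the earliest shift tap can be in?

shift 2

Precedence pushes tap to at least shift 2.
tap at shift 2 is achievable: weld in shift 1, tap in shift 2, anneal in shift 1, finish in shift 2, turn in shift 2, bend in shift 1.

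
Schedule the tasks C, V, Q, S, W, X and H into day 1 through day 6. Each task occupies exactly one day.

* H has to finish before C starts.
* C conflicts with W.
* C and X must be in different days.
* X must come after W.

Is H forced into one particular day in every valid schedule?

No

H can be day 1 (e.g. V in day 1; W in day 1; X in day 3; S in day 1; H in day 1; C in day 2; Q in day 1) or day 2 (e.g. W in day 1, Q in day 1, H in day 2, V in day 1, S in day 1, X in day 2, C in day 3).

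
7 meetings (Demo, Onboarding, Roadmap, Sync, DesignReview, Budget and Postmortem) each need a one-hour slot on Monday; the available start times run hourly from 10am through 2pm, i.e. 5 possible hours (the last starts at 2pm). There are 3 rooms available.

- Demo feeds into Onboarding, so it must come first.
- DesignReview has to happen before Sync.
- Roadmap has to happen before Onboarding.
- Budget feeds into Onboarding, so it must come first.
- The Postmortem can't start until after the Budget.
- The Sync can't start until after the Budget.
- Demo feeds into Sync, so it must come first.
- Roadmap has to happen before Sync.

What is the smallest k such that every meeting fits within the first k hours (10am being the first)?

3

The precedence chain requires at least 2 distinct hours.
With at most 3 per hour and 7 meetings, at least 3 hours are needed.
3 works (last occupied hour: 12pm): for example Budget -> 10am, Onboarding -> 11am, Roadmap -> 10am, Postmortem -> 11am, Sync -> 12pm, DesignReview -> 11am, Demo -> 10am.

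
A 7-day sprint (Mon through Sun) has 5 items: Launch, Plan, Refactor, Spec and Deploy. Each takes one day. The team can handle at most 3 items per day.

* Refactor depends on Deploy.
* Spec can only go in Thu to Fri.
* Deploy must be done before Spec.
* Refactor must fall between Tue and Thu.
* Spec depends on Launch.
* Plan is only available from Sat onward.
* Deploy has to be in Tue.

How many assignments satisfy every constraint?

28

Splitting on Launch: it can be Mon (8), Tue (8), Wed (8), Thu (4). Listing each branch's schedules as (Plan, Refactor, Spec, Deploy):
Launch=Mon: (Sat,Wed,Thu,Tue) (Sat,Wed,Fri,Tue) (Sat,Thu,Thu,Tue) (Sat,Thu,Fri,Tue) (Sun,Wed,Thu,Tue) (Sun,Wed,Fri,Tue) (Sun,Thu,Thu,Tue) (Sun,Thu,Fri,Tue) — 8.
Launch=Tue: (Sat,Wed,Thu,Tue) (Sat,Wed,Fri,Tue) (Sat,Thu,Thu,Tue) (Sat,Thu,Fri,Tue) (Sun,Wed,Thu,Tue) (Sun,Wed,Fri,Tue) (Sun,Thu,Thu,Tue) (Sun,Thu,Fri,Tue) — 8.
Launch=Wed: (Sat,Wed,Thu,Tue) (Sat,Wed,Fri,Tue) (Sat,Thu,Thu,Tue) (Sat,Thu,Fri,Tue) (Sun,Wed,Thu,Tue) (Sun,Wed,Fri,Tue) (Sun,Thu,Thu,Tue) (Sun,Thu,Fri,Tue) — 8.
Launch=Thu: (Sat,Wed,Fri,Tue) (Sat,Thu,Fri,Tue) (Sun,Wed,Fri,Tue) (Sun,Thu,Fri,Tue) — 4.
Summing: 8 + 8 + 8 + 4 = 28.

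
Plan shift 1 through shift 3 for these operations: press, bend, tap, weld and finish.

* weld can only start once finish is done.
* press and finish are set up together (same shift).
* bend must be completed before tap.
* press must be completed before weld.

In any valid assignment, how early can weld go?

Precedence pushes weld to at least shift 2.
weld at shift 2 is achievable: finish in shift 1; tap in shift 2; weld in shift 2; bend in shift 1; press in shift 1.

shift 2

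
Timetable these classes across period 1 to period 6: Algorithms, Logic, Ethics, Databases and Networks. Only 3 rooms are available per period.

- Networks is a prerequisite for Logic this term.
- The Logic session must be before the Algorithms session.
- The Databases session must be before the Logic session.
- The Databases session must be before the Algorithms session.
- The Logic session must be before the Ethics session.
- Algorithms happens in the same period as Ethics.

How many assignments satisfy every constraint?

50

Splitting on Algorithms: it can be period 3 (1), period 4 (5), period 5 (14), period 6 (30). Listing each branch's schedules as (Logic, Ethics, Databases, Networks) by period number:
Algorithms=period 3: (2,3,1,1) — 1.
Algorithms=period 4: (2,4,1,1) (3,4,1,1) (3,4,1,2) (3,4,2,1) (3,4,2,2) — 5.
Algorithms=period 5: (2,5,1,1) (3,5,1,1) (3,5,1,2) (3,5,2,1) (3,5,2,2) (4,5,1,1) (4,5,1,2) (4,5,1,3) (4,5,2,1) (4,5,2,2) (4,5,2,3) (4,5,3,1) (4,5,3,2) (4,5,3,3) — 14.
Algorithms=period 6: (2,6,1,1) (3,6,1,1) (3,6,1,2) (3,6,2,1) (3,6,2,2) (4,6,1,1) (4,6,1,2) (4,6,1,3) (4,6,2,1) (4,6,2,2) (4,6,2,3) (4,6,3,1) (4,6,3,2) (4,6,3,3) (5,6,1,1) (5,6,1,2) (5,6,1,3) (5,6,1,4) (5,6,2,1) (5,6,2,2) (5,6,2,3) (5,6,2,4) (5,6,3,1) (5,6,3,2) (5,6,3,3) (5,6,3,4) (5,6,4,1) (5,6,4,2) (5,6,4,3) (5,6,4,4) — 30.
Summing: 1 + 5 + 14 + 30 = 50.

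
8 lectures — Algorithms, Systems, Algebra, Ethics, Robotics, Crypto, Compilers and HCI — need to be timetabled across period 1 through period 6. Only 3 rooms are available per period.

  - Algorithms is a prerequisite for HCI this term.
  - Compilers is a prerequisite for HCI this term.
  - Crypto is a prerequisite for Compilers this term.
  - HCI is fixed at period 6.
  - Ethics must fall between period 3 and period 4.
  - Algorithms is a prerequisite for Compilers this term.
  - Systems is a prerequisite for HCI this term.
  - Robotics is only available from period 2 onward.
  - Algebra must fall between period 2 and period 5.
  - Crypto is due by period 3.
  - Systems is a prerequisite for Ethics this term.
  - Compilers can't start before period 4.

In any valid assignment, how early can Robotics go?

Robotics is available from period 2.
Robotics at period 2 is achievable: Algorithms -> period 1, HCI -> period 6, Algebra -> period 2, Systems -> period 1, Robotics -> period 2, Ethics -> period 3, Crypto -> period 1, Compilers -> period 4.

period 2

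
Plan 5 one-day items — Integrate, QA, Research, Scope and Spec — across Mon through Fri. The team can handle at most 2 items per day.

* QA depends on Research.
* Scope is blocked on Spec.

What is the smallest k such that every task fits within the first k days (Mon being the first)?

3 days

The precedence chain requires at least 2 distinct days.
With at most 2 per day and 5 tasks, at least 3 days are needed.
3 works (last occupied day: Wed): for example Spec=Mon; Research=Mon; Scope=Tue; QA=Tue; Integrate=Wed.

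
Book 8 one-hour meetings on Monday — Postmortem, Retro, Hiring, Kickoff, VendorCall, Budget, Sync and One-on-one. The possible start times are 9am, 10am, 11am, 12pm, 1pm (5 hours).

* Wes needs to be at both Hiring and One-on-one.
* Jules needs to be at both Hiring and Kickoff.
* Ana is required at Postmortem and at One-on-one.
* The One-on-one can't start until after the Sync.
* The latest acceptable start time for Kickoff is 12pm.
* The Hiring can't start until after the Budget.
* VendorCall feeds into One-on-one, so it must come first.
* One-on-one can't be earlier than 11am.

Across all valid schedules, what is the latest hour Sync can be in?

Downstream work caps Sync at 12pm.
Sync at 12pm is achievable: VendorCall in 9am, Hiring in 10am, One-on-one in 1pm, Budget in 9am, Retro in 9am, Kickoff in 9am, Sync in 12pm, Postmortem in 9am.

12pm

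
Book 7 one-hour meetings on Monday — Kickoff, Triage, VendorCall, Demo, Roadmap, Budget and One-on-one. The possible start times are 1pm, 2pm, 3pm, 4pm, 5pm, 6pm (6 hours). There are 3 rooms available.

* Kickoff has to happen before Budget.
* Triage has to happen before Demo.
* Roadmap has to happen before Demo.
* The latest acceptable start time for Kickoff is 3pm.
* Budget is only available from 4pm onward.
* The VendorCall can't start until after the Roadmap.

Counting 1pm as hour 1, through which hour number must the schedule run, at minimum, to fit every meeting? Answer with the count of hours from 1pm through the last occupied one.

The precedence chain requires at least 2 distinct hours.
With at most 3 per hour and 7 meetings, at least 3 hours are needed.
Budget can't be placed before 4pm — that is hour 4 counting from 1pm — so the schedule must run through at least 4 hours.
4 works (last occupied hour: 4pm): for example VendorCall=2pm; One-on-one=2pm; Demo=2pm; Roadmap=1pm; Triage=1pm; Budget=4pm; Kickoff=1pm.

4 hours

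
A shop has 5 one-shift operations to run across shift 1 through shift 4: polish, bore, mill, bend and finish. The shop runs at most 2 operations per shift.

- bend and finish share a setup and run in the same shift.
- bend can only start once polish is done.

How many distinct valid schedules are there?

Splitting on polish: it can be shift 1 (24), shift 2 (16), shift 3 (8). Listing each branch's schedules as (bore, mill, bend, finish) by shift number:
polish=shift 1: (1,2,3,3) (1,2,4,4) (1,3,2,2) (1,3,4,4) (1,4,2,2) (1,4,3,3) (2,1,3,3) (2,1,4,4) (2,2,3,3) (2,2,4,4) (2,3,4,4) (2,4,3,3) (3,1,2,2) (3,1,4,4) (3,2,4,4) (3,3,2,2) (3,3,4,4) (3,4,2,2) (4,1,2,2) (4,1,3,3) (4,2,3,3) (4,3,2,2) (4,4,2,2) (4,4,3,3) — 24.
polish=shift 2: (1,1,3,3) (1,1,4,4) (1,2,3,3) (1,2,4,4) (1,3,4,4) (1,4,3,3) (2,1,3,3) (2,1,4,4) (2,3,4,4) (2,4,3,3) (3,1,4,4) (3,2,4,4) (3,3,4,4) (4,1,3,3) (4,2,3,3) (4,4,3,3) — 16.
polish=shift 3: (1,1,4,4) (1,2,4,4) (1,3,4,4) (2,1,4,4) (2,2,4,4) (2,3,4,4) (3,1,4,4) (3,2,4,4) — 8.
Summing: 24 + 16 + 8 = 48.

48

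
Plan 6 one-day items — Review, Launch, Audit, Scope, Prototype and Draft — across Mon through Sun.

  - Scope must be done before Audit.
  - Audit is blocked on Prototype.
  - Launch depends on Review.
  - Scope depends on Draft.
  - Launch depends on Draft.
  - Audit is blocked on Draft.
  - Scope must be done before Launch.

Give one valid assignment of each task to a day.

Audit in Wed, Launch in Wed, Prototype in Mon, Scope in Tue, Review in Mon, Draft in Mon

Checking: Draft(Mon) before Audit(Wed); Scope(Tue) before Audit(Wed); Prototype(Mon) before Audit(Wed); Review(Mon) before Launch(Wed); Scope(Tue) before Launch(Wed); Draft(Mon) before Scope(Tue); Draft(Mon) before Launch(Wed).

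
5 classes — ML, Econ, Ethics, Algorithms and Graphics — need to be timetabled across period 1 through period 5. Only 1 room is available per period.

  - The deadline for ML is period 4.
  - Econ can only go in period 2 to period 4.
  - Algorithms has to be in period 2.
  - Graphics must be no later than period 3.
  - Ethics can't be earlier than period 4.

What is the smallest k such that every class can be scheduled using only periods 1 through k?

With at most 1 per period and 5 classes, at least 5 periods are needed.
Ethics can't be placed before period 4, so the schedule must run through at least period 4.
5 works (last occupied period: period 5): for example ML in period 4, Graphics in period 1, Ethics in period 5, Algorithms in period 2, Econ in period 3.

5 periods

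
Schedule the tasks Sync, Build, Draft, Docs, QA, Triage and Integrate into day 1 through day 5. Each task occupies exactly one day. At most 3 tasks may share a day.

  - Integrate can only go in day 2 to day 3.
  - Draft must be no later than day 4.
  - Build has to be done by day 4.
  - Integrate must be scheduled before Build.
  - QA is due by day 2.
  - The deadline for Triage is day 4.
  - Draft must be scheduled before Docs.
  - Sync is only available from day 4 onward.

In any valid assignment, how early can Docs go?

day 2

Precedence pushes Docs to at least day 2.
Docs at day 2 is achievable: Integrate in day 2; Triage in day 1; Docs in day 2; QA in day 1; Sync in day 4; Draft in day 1; Build in day 3.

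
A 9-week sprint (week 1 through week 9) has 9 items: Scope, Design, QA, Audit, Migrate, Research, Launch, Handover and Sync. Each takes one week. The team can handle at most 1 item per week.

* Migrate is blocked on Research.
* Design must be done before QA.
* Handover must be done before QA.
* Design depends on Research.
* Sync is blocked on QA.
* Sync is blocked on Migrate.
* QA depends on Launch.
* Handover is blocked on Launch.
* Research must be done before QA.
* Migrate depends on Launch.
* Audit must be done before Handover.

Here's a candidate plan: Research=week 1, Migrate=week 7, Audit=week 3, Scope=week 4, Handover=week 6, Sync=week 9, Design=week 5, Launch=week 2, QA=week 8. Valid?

Yes

Migrate is blocked on Research — holds.
Migrate depends on Launch — holds.
Sync is blocked on QA — holds.
QA depends on Launch — holds.
Audit must be done before Handover — holds.
Handover is blocked on Launch — holds.
Research must be done before QA — holds.
The team can handle at most 1 item per week — holds.
Handover must be done before QA — holds.
Design must be done before QA — holds.
Design depends on Research — holds.
Sync is blocked on Migrate — holds.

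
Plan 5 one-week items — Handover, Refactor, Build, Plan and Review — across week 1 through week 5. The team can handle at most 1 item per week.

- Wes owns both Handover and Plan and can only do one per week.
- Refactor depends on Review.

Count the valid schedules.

60

Splitting on Handover: it can be week 1 (12), week 2 (12), week 3 (12), week 4 (12), week 5 (12). Listing each branch's schedules as (Refactor, Build, Plan, Review) by week number:
Handover=week 1: (3,4,5,2) (3,5,4,2) (4,2,5,3) (4,3,5,2) (4,5,2,3) (4,5,3,2) (5,2,3,4) (5,2,4,3) (5,3,2,4) (5,3,4,2) (5,4,2,3) (5,4,3,2) — 12.
Handover=week 2: (3,4,5,1) (3,5,4,1) (4,1,5,3) (4,3,5,1) (4,5,1,3) (4,5,3,1) (5,1,3,4) (5,1,4,3) (5,3,1,4) (5,3,4,1) (5,4,1,3) (5,4,3,1) — 12.
Handover=week 3: (2,4,5,1) (2,5,4,1) (4,1,5,2) (4,2,5,1) (4,5,1,2) (4,5,2,1) (5,1,2,4) (5,1,4,2) (5,2,1,4) (5,2,4,1) (5,4,1,2) (5,4,2,1) — 12.
Handover=week 4: (2,3,5,1) (2,5,3,1) (3,1,5,2) (3,2,5,1) (3,5,1,2) (3,5,2,1) (5,1,2,3) (5,1,3,2) (5,2,1,3) (5,2,3,1) (5,3,1,2) (5,3,2,1) — 12.
Handover=week 5: (2,3,4,1) (2,4,3,1) (3,1,4,2) (3,2,4,1) (3,4,1,2) (3,4,2,1) (4,1,2,3) (4,1,3,2) (4,2,1,3) (4,2,3,1) (4,3,1,2) (4,3,2,1) — 12.
Summing: 12 + 12 + 12 + 12 + 12 = 60.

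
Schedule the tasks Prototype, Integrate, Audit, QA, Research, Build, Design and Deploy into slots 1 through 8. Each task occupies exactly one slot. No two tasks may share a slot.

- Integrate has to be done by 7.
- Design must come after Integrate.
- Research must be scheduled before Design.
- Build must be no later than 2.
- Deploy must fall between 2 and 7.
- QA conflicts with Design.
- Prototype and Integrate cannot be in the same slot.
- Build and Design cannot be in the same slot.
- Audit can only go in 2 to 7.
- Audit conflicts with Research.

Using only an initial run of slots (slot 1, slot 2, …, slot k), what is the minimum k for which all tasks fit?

The precedence chain requires at least 2 distinct slots.
With at most 1 per slot and 8 tasks, at least 8 slots are needed.
8 works (last occupied slot: 8): for example Deploy=3, Audit=2, Prototype=7, Integrate=4, Design=6, Research=5, Build=1, QA=8.

8 slots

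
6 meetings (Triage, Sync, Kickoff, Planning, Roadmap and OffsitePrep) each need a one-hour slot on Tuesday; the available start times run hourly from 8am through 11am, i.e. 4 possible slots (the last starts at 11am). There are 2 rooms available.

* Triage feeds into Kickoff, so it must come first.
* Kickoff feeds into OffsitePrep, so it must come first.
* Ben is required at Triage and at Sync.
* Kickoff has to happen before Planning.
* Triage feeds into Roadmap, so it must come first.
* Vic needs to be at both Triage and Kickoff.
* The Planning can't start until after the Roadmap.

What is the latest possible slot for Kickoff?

Precedence pushes Kickoff to at least 9am; downstream work caps Kickoff at 10am.
Kickoff at 10am is achievable: Sync in 9am; Planning in 11am; OffsitePrep in 11am; Kickoff in 10am; Triage in 8am; Roadmap in 9am.

10am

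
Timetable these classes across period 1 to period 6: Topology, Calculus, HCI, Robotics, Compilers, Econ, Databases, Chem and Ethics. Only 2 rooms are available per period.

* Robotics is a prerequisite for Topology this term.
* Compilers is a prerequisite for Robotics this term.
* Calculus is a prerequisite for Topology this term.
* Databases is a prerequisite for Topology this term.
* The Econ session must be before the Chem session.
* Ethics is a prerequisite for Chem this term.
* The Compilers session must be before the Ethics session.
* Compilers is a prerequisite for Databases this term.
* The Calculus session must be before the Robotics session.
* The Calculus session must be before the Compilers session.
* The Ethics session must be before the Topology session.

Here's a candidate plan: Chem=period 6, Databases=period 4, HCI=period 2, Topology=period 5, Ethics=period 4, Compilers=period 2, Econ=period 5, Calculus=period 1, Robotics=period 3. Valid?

Compilers is a prerequisite for Robotics this term — holds.
The Compilers session must be before the Ethics session — holds.
Calculus is a prerequisite for Topology this term — holds.
Ethics is a prerequisite for Chem this term — holds.
Robotics is a prerequisite for Topology this term — holds.
The Econ session must be before the Chem session — holds.
The Ethics session must be before the Topology session — holds.
Compilers is a prerequisite for Databases this term — holds.
Only 2 rooms are available per period — holds.
Databases is a prerequisite for Topology this term — holds.
The Calculus session must be before the Compilers session — holds.
The Calculus session must be before the Robotics session — holds.

Valid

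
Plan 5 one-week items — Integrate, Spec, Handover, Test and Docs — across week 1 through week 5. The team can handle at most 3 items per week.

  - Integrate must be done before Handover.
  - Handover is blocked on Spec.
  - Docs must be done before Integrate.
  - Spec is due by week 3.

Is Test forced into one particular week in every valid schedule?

No

Test can be week 1 (e.g. Handover=week 3, Integrate=week 2, Test=week 1, Docs=week 1, Spec=week 1) or week 2 (e.g. Spec=week 1; Handover=week 3; Integrate=week 2; Docs=week 1; Test=week 2).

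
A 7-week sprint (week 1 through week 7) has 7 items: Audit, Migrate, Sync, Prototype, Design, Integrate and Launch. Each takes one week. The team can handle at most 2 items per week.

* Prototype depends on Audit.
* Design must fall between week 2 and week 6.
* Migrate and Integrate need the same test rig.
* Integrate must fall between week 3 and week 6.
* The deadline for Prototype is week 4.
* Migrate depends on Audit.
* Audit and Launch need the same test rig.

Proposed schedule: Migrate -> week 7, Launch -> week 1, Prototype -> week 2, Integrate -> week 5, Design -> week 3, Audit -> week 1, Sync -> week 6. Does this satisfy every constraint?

The deadline for Prototype is week 4 — holds.
Integrate must fall between week 3 and week 6 — holds.
Audit and Launch need the same test rig — violated.
Migrate depends on Audit — holds.
Migrate and Integrate need the same test rig — holds.
The team can handle at most 2 items per week — holds.
Prototype depends on Audit — holds.
Design must fall between week 2 and week 6 — holds.

No. Audit and Launch need the same test rig is not satisfied.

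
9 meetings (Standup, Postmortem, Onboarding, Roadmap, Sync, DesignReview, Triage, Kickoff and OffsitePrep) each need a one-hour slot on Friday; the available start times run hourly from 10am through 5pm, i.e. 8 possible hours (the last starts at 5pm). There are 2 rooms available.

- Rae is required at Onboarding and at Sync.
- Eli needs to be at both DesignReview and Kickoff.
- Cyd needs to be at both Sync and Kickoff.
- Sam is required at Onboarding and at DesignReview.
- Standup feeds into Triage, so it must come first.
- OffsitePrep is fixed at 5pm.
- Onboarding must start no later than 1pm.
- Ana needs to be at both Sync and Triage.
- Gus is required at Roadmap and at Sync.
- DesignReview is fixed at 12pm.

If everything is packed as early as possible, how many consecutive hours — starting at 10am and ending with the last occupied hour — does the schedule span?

The precedence chain requires at least 2 distinct hours.
With at most 2 per hour and 9 meetings, at least 5 hours are needed.
OffsitePrep can't be placed before 5pm — that is hour 8 counting from 10am — so the schedule must run through at least 8 hours.
8 works (last occupied hour: 5pm): for example OffsitePrep -> 5pm; DesignReview -> 12pm; Triage -> 11am; Onboarding -> 10am; Roadmap -> 12pm; Kickoff -> 2pm; Postmortem -> 11am; Sync -> 1pm; Standup -> 10am.

8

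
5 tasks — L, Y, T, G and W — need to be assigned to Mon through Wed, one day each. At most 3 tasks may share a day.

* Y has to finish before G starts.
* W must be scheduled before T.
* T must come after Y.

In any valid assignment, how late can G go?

Wed

Precedence pushes G to at least Tue.
G at Wed is achievable: Y=Mon, L=Mon, G=Wed, W=Mon, T=Tue.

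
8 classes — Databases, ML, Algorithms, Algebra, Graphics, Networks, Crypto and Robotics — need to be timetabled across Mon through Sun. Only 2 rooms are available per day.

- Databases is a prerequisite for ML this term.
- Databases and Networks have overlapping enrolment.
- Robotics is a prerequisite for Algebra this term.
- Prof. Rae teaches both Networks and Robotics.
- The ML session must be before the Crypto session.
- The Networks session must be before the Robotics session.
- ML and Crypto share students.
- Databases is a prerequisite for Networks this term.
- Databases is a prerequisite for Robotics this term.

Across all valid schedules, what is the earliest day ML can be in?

Precedence pushes ML to at least Tue; downstream work caps ML at Sat.
ML at Tue is achievable: Networks in Tue, ML in Tue, Algorithms in Mon, Graphics in Thu, Crypto in Wed, Algebra in Thu, Robotics in Wed, Databases in Mon.

Tue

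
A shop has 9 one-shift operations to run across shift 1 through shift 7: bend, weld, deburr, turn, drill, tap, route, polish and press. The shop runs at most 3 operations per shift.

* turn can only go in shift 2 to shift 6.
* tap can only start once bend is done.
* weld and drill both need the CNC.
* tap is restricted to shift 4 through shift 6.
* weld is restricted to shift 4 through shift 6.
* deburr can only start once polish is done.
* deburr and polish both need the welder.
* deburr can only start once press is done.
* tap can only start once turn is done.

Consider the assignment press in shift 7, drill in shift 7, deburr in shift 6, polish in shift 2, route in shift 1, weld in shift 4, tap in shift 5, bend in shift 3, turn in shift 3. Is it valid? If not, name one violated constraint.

Invalid. deburr can only start once press is done.

weld is restricted to shift 4 through shift 6 — holds.
deburr can only start once press is done — violated.
deburr and polish both need the welder — holds.
weld and drill both need the CNC — holds.
deburr can only start once polish is done — holds.
tap can only start once turn is done — holds.
The shop runs at most 3 operations per shift — holds.
tap can only start once bend is done — holds.
turn can only go in shift 2 to shift 6 — holds.
tap is restricted to shift 4 through shift 6 — holds.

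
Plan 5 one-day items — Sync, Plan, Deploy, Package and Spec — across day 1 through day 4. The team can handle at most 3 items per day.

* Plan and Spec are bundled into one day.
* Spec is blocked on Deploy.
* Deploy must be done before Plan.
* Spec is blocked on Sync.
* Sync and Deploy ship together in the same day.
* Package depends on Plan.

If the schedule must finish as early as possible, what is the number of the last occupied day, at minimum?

The precedence chain requires at least 3 distinct days.
With at most 3 per day and 5 tasks, at least 2 days are needed.
3 works (last occupied day: day 3): for example Spec=day 2; Package=day 3; Plan=day 2; Deploy=day 1; Sync=day 1.

day 3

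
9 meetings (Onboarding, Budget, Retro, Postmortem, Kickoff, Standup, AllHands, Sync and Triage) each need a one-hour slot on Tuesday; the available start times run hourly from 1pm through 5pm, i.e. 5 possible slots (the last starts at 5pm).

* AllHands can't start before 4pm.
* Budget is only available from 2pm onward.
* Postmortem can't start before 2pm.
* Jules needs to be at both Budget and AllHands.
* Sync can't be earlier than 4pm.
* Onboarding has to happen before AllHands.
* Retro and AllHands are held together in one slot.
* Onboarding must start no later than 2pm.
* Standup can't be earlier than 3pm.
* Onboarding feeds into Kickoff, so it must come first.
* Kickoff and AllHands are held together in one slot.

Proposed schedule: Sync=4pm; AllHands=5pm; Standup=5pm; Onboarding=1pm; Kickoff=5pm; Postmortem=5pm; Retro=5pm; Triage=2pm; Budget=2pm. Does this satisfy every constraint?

Yes, all constraints hold

Onboarding has to happen before AllHands — holds.
Kickoff and AllHands are held together in one slot — holds.
Standup can't be earlier than 3pm — holds.
Sync can't be earlier than 4pm — holds.
Budget is only available from 2pm onward — holds.
AllHands can't start before 4pm — holds.
Retro and AllHands are held together in one slot — holds.
Onboarding feeds into Kickoff, so it must come first — holds.
Postmortem can't start before 2pm — holds.
Jules needs to be at both Budget and AllHands — holds.
Onboarding must start no later than 2pm — holds.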